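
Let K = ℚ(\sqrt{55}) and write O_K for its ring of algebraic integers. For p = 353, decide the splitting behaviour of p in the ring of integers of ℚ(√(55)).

353 remains inert

55 mod 4 = 3, hence disc K = 4·55 = 220 and O_K = ℤ[√55].
Since gcd(353, 220) = 1 the prime 353 does not ramify.
Euler's criterion: 55^176 mod 353 = 352. Thus (55|353) = -1.
(55/353) = -1, so 353 is inert.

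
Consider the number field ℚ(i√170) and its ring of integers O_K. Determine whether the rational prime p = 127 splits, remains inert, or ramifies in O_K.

Since -170 ≢ 1 mod 4, the ring of integers is ℤ[√-170] with discriminant 4·(-170) = -680.
Since gcd(127, -680) = 1 the prime 127 does not ramify.
(-170/127) = 84^63 mod 127 = 1, giving Legendre symbol 1.
(-170/127) = 1, so 127 splits.

p splits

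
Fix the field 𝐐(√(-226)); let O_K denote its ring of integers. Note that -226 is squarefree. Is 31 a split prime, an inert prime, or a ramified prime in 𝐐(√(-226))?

-226 mod 4 = 2, hence disc K = 4·(-226) = -904 and O_K = ℤ[√-226].
disc(K) = -904 is not divisible by 31; 31 is unramified.
Euler's criterion: (-226)^15 mod 31 = 30. Thus (-226|31) = -1.
d is a non-residue mod p, hence 31 remains inert in O_K.

remains prime (inert)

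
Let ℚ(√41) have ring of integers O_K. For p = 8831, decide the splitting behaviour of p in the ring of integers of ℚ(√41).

Since 41 ≡ 1 mod 4, the ring of integers is ℤ[(1+√41)/2] with discriminant 41.
8831 ∤ 41, so 8831 is unramified.
Compute (41/8831) via Euler: 41^((8831-1)/2) mod 8831 = 1, so (41/8831) = 1.
(41/8831) = 1, so 8831 splits.

split — (8831) = 𝔭₁𝔭₂ with 𝔭₁ ≠ 𝔭₂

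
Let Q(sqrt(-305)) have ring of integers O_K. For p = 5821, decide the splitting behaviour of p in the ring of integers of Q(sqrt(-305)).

p is inert

d = -305 ≡ 3 (mod 4), so O_K = ℤ[√-305] and disc(K) = 4d = -1220.
Since gcd(5821, -1220) = 1 the prime 5821 does not ramify.
(-305/5821) = 5516^2910 mod 5821 = 5820, giving Legendre symbol -1.
(-305/5821) = -1, so 5821 is inert.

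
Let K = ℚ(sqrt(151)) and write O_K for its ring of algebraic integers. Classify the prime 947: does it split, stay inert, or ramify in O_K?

split

d = 151 ≡ 3 (mod 4), so O_K = ℤ[√151] and disc(K) = 4d = 604.
disc(K) = 604 is not divisible by 947; 947 is unramified.
Euler's criterion: 151^473 mod 947 = 1. Thus (151|947) = 1.
(151/947) = 1, so 947 splits.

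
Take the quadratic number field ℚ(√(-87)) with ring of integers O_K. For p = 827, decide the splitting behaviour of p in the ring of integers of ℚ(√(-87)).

splits completely

d = -87 ≡ 1 (mod 4), so O_K = ℤ[(1+√-87)/2] and disc(K) = d = -87.
Since gcd(827, -87) = 1 the prime 827 does not ramify.
Compute (-87/827) via Euler: 740^((827-1)/2) mod 827 = 1, so (-87/827) = 1.
(-87/827) = 1, so 827 splits.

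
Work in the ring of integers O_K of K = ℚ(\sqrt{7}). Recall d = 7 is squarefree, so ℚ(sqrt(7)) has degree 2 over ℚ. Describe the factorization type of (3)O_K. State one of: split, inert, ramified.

7 mod 4 = 3, hence disc K = 4·7 = 28 and O_K = ℤ[√7].
disc(K) = 28 is not divisible by 3; 3 is unramified.
Legendre symbol by Euler's criterion: (7/3) ≡ 7^1 ≡ 1 (mod 3), i.e. (7/3) = 1.
(7/3) = 1, so 3 splits.

splits completely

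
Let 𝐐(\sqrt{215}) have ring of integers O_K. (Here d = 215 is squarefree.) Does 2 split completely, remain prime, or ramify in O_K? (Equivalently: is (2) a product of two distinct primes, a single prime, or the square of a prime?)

215 mod 4 = 3, hence disc K = 4·215 = 860 and O_K = ℤ[√215].
disc(K) = 860 = 2·430, so p = 2 is ramified.

ramified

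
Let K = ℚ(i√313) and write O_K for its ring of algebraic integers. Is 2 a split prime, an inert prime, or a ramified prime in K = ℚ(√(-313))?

ramifies in O_K

-313 mod 4 = 3, hence disc K = 4·(-313) = -1252 and O_K = ℤ[√-313].
2 divides disc(K) = -1252, so 2 ramifies.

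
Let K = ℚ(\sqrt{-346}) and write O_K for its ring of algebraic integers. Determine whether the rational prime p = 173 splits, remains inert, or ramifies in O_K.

d = -346 ≡ 2 (mod 4), so O_K = ℤ[√-346] and disc(K) = 4d = -1384.
173 divides disc(K) = -1384, so 173 ramifies.

p ramifies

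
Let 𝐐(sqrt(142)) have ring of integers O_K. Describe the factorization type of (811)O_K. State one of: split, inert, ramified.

142 mod 4 = 2, hence disc K = 4·142 = 568 and O_K = ℤ[√142].
disc(K) = 568 is not divisible by 811; 811 is unramified.
(142/811) = 142^405 mod 811 = 1, giving Legendre symbol 1.
(142/811) = 1, so 811 splits.

split — (811) = 𝔭₁𝔭₂ with 𝔭₁ ≠ 𝔭₂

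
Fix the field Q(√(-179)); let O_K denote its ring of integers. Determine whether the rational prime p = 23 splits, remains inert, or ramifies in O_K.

remains prime (inert)

Since -179 ≡ 1 mod 4, the ring of integers is ℤ[(1+√-179)/2] with discriminant -179.
Since gcd(23, -179) = 1 the prime 23 does not ramify.
Compute (-179/23) via Euler: 5^((23-1)/2) mod 23 = 22, so (-179/23) = -1.
d is a non-residue mod p, hence 23 remains inert in O_K.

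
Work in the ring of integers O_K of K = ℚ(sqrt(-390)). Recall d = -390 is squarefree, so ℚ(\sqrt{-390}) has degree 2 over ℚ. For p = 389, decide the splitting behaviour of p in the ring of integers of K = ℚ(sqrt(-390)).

389 splits in O_K

-390 mod 4 = 2, hence disc K = 4·(-390) = -1560 and O_K = ℤ[√-390].
disc(K) = -1560 is not divisible by 389; 389 is unramified.
Compute (-390/389) via Euler: 388^((389-1)/2) mod 389 = 1, so (-390/389) = 1.
(-390/389) = 1, so 389 splits.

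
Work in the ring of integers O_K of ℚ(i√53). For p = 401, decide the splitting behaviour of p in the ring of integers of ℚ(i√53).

inert — (401) stays prime in O_K

-53 mod 4 = 3, hence disc K = 4·(-53) = -212 and O_K = ℤ[√-53].
401 ∤ -212, so 401 is unramified.
(-53/401) = 348^200 mod 401 = 400, giving Legendre symbol -1.
Legendre symbol -1 ⇒ 401 is inert.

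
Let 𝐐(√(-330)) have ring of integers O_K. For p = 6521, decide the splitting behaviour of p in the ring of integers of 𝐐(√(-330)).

d = -330 ≡ 2 (mod 4), so O_K = ℤ[√-330] and disc(K) = 4d = -1320.
Since gcd(6521, -1320) = 1 the prime 6521 does not ramify.
Euler's criterion: (-330)^3260 mod 6521 = 6520. Thus (-330|6521) = -1.
Legendre symbol -1 ⇒ 6521 is inert.

remains prime (inert)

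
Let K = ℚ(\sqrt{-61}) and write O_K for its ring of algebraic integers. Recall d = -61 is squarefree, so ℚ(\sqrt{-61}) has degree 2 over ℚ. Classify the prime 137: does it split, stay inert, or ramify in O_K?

splits completely

d = -61 ≡ 3 (mod 4), so O_K = ℤ[√-61] and disc(K) = 4d = -244.
137 ∤ -244, so 137 is unramified.
Legendre symbol by Euler's criterion: (-61/137) ≡ (-61)^68 ≡ 1 (mod 137), i.e. (-61/137) = 1.
(-61/137) = 1, so 137 splits.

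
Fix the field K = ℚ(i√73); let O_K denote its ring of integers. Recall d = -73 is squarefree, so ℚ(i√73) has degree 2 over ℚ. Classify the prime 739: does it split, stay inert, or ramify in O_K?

p is inert

d = -73 ≡ 3 (mod 4), so O_K = ℤ[√-73] and disc(K) = 4d = -292.
739 ∤ -292, so 739 is unramified.
Compute (-73/739) via Euler: 666^((739-1)/2) mod 739 = 738, so (-73/739) = -1.
(-73/739) = -1, so 739 is inert.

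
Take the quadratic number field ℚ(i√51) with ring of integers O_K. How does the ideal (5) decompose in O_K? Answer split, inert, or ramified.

p splits

-51 mod 4 = 1, hence disc K = -51 and O_K = ℤ[(1+√-51)/2].
Since gcd(5, -51) = 1 the prime 5 does not ramify.
(-51/5) = 4^2 mod 5 = 1, giving Legendre symbol 1.
d is a quadratic residue mod p, hence 5 splits in O_K.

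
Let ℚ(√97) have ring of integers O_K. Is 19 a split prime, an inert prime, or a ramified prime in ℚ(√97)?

19 remains inert

d = 97 ≡ 1 (mod 4), so O_K = ℤ[(1+√97)/2] and disc(K) = d = 97.
disc(K) = 97 is not divisible by 19; 19 is unramified.
(97/19) = 2^9 mod 19 = 18, giving Legendre symbol -1.
(97/19) = -1, so 19 is inert.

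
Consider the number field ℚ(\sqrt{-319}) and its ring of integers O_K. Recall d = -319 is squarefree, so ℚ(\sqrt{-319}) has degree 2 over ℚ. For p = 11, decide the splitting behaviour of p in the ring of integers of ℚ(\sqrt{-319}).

ramifies in O_K

d = -319 ≡ 1 (mod 4), so O_K = ℤ[(1+√-319)/2] and disc(K) = d = -319.
11 divides disc(K) = -319, so 11 ramifies.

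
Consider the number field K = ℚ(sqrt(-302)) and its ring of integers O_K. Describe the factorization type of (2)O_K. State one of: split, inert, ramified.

-302 mod 4 = 2, hence disc K = 4·(-302) = -1208 and O_K = ℤ[√-302].
Ramification test: 2 | -1208. The prime 2 ramifies in K.

ramifies in O_K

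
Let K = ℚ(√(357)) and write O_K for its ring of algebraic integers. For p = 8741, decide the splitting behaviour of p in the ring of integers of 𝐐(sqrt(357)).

inert

357 mod 4 = 1, hence disc K = 357 and O_K = ℤ[(1+√357)/2].
Since gcd(8741, 357) = 1 the prime 8741 does not ramify.
(357/8741) = 357^4370 mod 8741 = 8740, giving Legendre symbol -1.
d is a non-residue mod p, hence 8741 remains inert in O_K.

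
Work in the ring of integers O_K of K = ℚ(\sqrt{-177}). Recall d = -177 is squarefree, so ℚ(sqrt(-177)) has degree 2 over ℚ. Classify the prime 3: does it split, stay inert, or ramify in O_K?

d = -177 ≡ 3 (mod 4), so O_K = ℤ[√-177] and disc(K) = 4d = -708.
Ramification test: 3 | -708. The prime 3 ramifies in K.

ramified — (3) = 𝔭²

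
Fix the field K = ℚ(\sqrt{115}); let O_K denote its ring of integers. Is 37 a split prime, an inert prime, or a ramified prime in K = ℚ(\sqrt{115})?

Since 115 ≢ 1 mod 4, the ring of integers is ℤ[√115] with discriminant 4·115 = 460.
disc(K) = 460 is not divisible by 37; 37 is unramified.
Legendre symbol by Euler's criterion: (115/37) ≡ 115^18 ≡ 1 (mod 37), i.e. (115/37) = 1.
d is a quadratic residue mod p, hence 37 splits in O_K.

split — (37) = 𝔭₁𝔭₂ with 𝔭₁ ≠ 𝔭₂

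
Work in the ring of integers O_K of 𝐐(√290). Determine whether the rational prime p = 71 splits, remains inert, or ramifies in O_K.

p splits

Since 290 ≢ 1 mod 4, the ring of integers is ℤ[√290] with discriminant 4·290 = 1160.
Since gcd(71, 1160) = 1 the prime 71 does not ramify.
Compute (290/71) via Euler: 6^((71-1)/2) mod 71 = 1, so (290/71) = 1.
Legendre symbol 1 ⇒ 71 is split.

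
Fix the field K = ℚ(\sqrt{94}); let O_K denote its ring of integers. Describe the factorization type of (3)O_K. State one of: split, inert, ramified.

Since 94 ≢ 1 mod 4, the ring of integers is ℤ[√94] with discriminant 4·94 = 376.
3 ∤ 376, so 3 is unramified.
Compute (94/3) via Euler: 1^((3-1)/2) mod 3 = 1, so (94/3) = 1.
d is a quadratic residue mod p, hence 3 splits in O_K.

split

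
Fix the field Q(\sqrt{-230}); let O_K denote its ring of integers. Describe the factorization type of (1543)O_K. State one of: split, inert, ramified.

1543 remains inert

Since -230 ≢ 1 mod 4, the ring of integers is ℤ[√-230] with discriminant 4·(-230) = -920.
Since gcd(1543, -920) = 1 the prime 1543 does not ramify.
Euler's criterion: (-230)^771 mod 1543 = 1542. Thus (-230|1543) = -1.
(-230/1543) = -1, so 1543 is inert.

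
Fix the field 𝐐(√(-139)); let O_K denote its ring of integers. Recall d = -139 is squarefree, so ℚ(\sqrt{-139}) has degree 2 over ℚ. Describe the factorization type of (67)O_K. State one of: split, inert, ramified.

split — (67) = 𝔭₁𝔭₂ with 𝔭₁ ≠ 𝔭₂

Since -139 ≡ 1 mod 4, the ring of integers is ℤ[(1+√-139)/2] with discriminant -139.
Since gcd(67, -139) = 1 the prime 67 does not ramify.
Euler's criterion: (-139)^33 mod 67 = 1. Thus (-139|67) = 1.
Legendre symbol 1 ⇒ 67 is split.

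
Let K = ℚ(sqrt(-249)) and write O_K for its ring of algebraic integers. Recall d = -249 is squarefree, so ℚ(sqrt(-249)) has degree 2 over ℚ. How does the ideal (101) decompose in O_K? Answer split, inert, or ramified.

-249 mod 4 = 3, hence disc K = 4·(-249) = -996 and O_K = ℤ[√-249].
101 ∤ -996, so 101 is unramified.
Compute (-249/101) via Euler: 54^((101-1)/2) mod 101 = 1, so (-249/101) = 1.
Legendre symbol 1 ⇒ 101 is split.

split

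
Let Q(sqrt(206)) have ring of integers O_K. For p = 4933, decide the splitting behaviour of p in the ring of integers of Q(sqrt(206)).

Since 206 ≢ 1 mod 4, the ring of integers is ℤ[√206] with discriminant 4·206 = 824.
Since gcd(4933, 824) = 1 the prime 4933 does not ramify.
Legendre symbol by Euler's criterion: (206/4933) ≡ 206^2466 ≡ 4932 (mod 4933), i.e. (206/4933) = -1.
(206/4933) = -1, so 4933 is inert.

remains prime (inert)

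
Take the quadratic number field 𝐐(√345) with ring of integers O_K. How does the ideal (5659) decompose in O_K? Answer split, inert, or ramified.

d = 345 ≡ 1 (mod 4), so O_K = ℤ[(1+√345)/2] and disc(K) = d = 345.
5659 ∤ 345, so 5659 is unramified.
(345/5659) = 345^2829 mod 5659 = 1, giving Legendre symbol 1.
d is a quadratic residue mod p, hence 5659 splits in O_K.

splits completely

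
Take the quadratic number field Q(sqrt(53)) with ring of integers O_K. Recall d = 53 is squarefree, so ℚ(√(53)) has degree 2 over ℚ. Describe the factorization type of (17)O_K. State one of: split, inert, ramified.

split

Since 53 ≡ 1 mod 4, the ring of integers is ℤ[(1+√53)/2] with discriminant 53.
disc(K) = 53 is not divisible by 17; 17 is unramified.
Euler's criterion: 53^8 mod 17 = 1. Thus (53|17) = 1.
(53/17) = 1, so 17 splits.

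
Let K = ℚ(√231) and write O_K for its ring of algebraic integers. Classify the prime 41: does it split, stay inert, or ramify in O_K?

p is inert

Since 231 ≢ 1 mod 4, the ring of integers is ℤ[√231] with discriminant 4·231 = 924.
41 ∤ 924, so 41 is unramified.
Legendre symbol by Euler's criterion: (231/41) ≡ 231^20 ≡ 40 (mod 41), i.e. (231/41) = -1.
d is a non-residue mod p, hence 41 remains inert in O_K.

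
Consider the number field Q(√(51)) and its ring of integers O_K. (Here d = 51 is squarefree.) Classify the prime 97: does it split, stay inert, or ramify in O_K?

d = 51 ≡ 3 (mod 4), so O_K = ℤ[√51] and disc(K) = 4d = 204.
Since gcd(97, 204) = 1 the prime 97 does not ramify.
Compute (51/97) via Euler: 51^((97-1)/2) mod 97 = 96, so (51/97) = -1.
d is a non-residue mod p, hence 97 remains inert in O_K.

inert — (97) stays prime in O_K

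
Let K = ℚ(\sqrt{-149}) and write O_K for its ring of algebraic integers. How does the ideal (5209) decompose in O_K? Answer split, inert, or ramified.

-149 mod 4 = 3, hence disc K = 4·(-149) = -596 and O_K = ℤ[√-149].
5209 ∤ -596, so 5209 is unramified.
Legendre symbol by Euler's criterion: (-149/5209) ≡ (-149)^2604 ≡ 1 (mod 5209), i.e. (-149/5209) = 1.
d is a quadratic residue mod p, hence 5209 splits in O_K.

p splits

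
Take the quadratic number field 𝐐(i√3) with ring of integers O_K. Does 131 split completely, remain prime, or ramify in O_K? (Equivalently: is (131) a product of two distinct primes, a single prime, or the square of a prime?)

inert — (131) stays prime in O_K

-3 mod 4 = 1, hence disc K = -3 and O_K = ℤ[(1+√-3)/2].
Since gcd(131, -3) = 1 the prime 131 does not ramify.
(-3/131) = 128^65 mod 131 = 130, giving Legendre symbol -1.
d is a non-residue mod p, hence 131 remains inert in O_K.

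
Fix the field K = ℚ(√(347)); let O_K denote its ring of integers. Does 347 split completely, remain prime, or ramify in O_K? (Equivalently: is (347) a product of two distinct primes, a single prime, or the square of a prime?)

347 mod 4 = 3, hence disc K = 4·347 = 1388 and O_K = ℤ[√347].
347 divides disc(K) = 1388, so 347 ramifies.

ramified — (347) = 𝔭²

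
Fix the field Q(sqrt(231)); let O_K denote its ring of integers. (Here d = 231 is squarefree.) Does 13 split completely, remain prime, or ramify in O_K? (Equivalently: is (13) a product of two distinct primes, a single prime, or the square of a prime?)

Since 231 ≢ 1 mod 4, the ring of integers is ℤ[√231] with discriminant 4·231 = 924.
13 ∤ 924, so 13 is unramified.
Legendre symbol by Euler's criterion: (231/13) ≡ 231^6 ≡ 1 (mod 13), i.e. (231/13) = 1.
Legendre symbol 1 ⇒ 13 is split.

split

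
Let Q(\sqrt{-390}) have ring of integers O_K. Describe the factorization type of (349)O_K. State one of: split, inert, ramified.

split

Since -390 ≢ 1 mod 4, the ring of integers is ℤ[√-390] with discriminant 4·(-390) = -1560.
Since gcd(349, -1560) = 1 the prime 349 does not ramify.
(-390/349) = 308^174 mod 349 = 1, giving Legendre symbol 1.
(-390/349) = 1, so 349 splits.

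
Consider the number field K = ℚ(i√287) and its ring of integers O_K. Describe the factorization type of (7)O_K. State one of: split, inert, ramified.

ramified

d = -287 ≡ 1 (mod 4), so O_K = ℤ[(1+√-287)/2] and disc(K) = d = -287.
disc(K) = -287 = 7·(-41), so p = 7 is ramified.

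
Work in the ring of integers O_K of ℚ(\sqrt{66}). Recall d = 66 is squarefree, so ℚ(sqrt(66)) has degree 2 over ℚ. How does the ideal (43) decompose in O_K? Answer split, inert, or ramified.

split — (43) = 𝔭₁𝔭₂ with 𝔭₁ ≠ 𝔭₂

d = 66 ≡ 2 (mod 4), so O_K = ℤ[√66] and disc(K) = 4d = 264.
Since gcd(43, 264) = 1 the prime 43 does not ramify.
Compute (66/43) via Euler: 23^((43-1)/2) mod 43 = 1, so (66/43) = 1.
Legendre symbol 1 ⇒ 43 is split.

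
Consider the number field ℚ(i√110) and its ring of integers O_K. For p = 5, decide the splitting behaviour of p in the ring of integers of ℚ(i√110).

5 is ramified

Since -110 ≢ 1 mod 4, the ring of integers is ℤ[√-110] with discriminant 4·(-110) = -440.
disc(K) = -440 = 5·(-88), so p = 5 is ramified.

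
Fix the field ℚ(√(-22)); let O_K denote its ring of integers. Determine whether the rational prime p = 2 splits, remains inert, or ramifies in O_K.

-22 mod 4 = 2, hence disc K = 4·(-22) = -88 and O_K = ℤ[√-22].
2 divides disc(K) = -88, so 2 ramifies.

p ramifies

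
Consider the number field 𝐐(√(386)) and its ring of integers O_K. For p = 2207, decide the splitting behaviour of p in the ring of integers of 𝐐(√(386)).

p splits

d = 386 ≡ 2 (mod 4), so O_K = ℤ[√386] and disc(K) = 4d = 1544.
2207 ∤ 1544, so 2207 is unramified.
Legendre symbol by Euler's criterion: (386/2207) ≡ 386^1103 ≡ 1 (mod 2207), i.e. (386/2207) = 1.
d is a quadratic residue mod p, hence 2207 splits in O_K.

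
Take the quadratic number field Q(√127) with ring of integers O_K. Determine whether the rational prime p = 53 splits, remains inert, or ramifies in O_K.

d = 127 ≡ 3 (mod 4), so O_K = ℤ[√127] and disc(K) = 4d = 508.
53 ∤ 508, so 53 is unramified.
Euler's criterion: 127^26 mod 53 = 52. Thus (127|53) = -1.
(127/53) = -1, so 53 is inert.

53 remains inert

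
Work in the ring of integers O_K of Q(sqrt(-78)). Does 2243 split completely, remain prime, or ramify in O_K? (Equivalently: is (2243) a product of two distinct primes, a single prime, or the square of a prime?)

Since -78 ≢ 1 mod 4, the ring of integers is ℤ[√-78] with discriminant 4·(-78) = -312.
2243 ∤ -312, so 2243 is unramified.
Compute (-78/2243) via Euler: 2165^((2243-1)/2) mod 2243 = 2242, so (-78/2243) = -1.
d is a non-residue mod p, hence 2243 remains inert in O_K.

inert — (2243) stays prime in O_K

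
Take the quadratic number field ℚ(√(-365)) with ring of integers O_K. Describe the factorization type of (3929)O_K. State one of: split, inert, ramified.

-365 mod 4 = 3, hence disc K = 4·(-365) = -1460 and O_K = ℤ[√-365].
3929 ∤ -1460, so 3929 is unramified.
Compute (-365/3929) via Euler: 3564^((3929-1)/2) mod 3929 = 3928, so (-365/3929) = -1.
Legendre symbol -1 ⇒ 3929 is inert.

remains prime (inert)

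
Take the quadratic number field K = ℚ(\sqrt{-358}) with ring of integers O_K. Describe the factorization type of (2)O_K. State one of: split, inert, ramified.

-358 mod 4 = 2, hence disc K = 4·(-358) = -1432 and O_K = ℤ[√-358].
disc(K) = -1432 = 2·(-716), so p = 2 is ramified.

ramifies in O_K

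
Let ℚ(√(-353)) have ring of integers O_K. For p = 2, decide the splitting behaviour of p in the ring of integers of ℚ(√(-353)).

ramified — (2) = 𝔭²

d = -353 ≡ 3 (mod 4), so O_K = ℤ[√-353] and disc(K) = 4d = -1412.
disc(K) = -1412 = 2·(-706), so p = 2 is ramified.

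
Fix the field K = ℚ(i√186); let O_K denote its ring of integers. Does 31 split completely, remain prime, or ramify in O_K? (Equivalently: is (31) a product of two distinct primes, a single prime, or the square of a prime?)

d = -186 ≡ 2 (mod 4), so O_K = ℤ[√-186] and disc(K) = 4d = -744.
Ramification test: 31 | -744. The prime 31 ramifies in K.

p ramifies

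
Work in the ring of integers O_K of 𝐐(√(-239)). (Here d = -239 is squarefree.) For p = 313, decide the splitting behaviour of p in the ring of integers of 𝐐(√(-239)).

inert

Since -239 ≡ 1 mod 4, the ring of integers is ℤ[(1+√-239)/2] with discriminant -239.
313 ∤ -239, so 313 is unramified.
(-239/313) = 74^156 mod 313 = 312, giving Legendre symbol -1.
d is a non-residue mod p, hence 313 remains inert in O_K.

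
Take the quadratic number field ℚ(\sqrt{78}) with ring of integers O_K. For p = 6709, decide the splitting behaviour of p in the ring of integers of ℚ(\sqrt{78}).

inert — (6709) stays prime in O_K

Since 78 ≢ 1 mod 4, the ring of integers is ℤ[√78] with discriminant 4·78 = 312.
Since gcd(6709, 312) = 1 the prime 6709 does not ramify.
Euler's criterion: 78^3354 mod 6709 = 6708. Thus (78|6709) = -1.
d is a non-residue mod p, hence 6709 remains inert in O_K.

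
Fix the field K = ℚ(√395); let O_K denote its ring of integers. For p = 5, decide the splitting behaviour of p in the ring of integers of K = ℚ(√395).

Since 395 ≢ 1 mod 4, the ring of integers is ℤ[√395] with discriminant 4·395 = 1580.
5 divides disc(K) = 1580, so 5 ramifies.

ramified — (5) = 𝔭²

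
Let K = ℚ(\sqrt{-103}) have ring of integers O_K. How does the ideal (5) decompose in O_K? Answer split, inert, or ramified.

inert

Since -103 ≡ 1 mod 4, the ring of integers is ℤ[(1+√-103)/2] with discriminant -103.
disc(K) = -103 is not divisible by 5; 5 is unramified.
(-103/5) = 2^2 mod 5 = 4, giving Legendre symbol -1.
Legendre symbol -1 ⇒ 5 is inert.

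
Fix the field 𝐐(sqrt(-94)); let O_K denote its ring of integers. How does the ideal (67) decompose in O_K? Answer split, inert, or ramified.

-94 mod 4 = 2, hence disc K = 4·(-94) = -376 and O_K = ℤ[√-94].
Since gcd(67, -376) = 1 the prime 67 does not ramify.
Compute (-94/67) via Euler: 40^((67-1)/2) mod 67 = 1, so (-94/67) = 1.
(-94/67) = 1, so 67 splits.

split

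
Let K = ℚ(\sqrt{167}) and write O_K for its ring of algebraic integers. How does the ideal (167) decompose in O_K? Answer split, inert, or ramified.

Since 167 ≢ 1 mod 4, the ring of integers is ℤ[√167] with discriminant 4·167 = 668.
167 divides disc(K) = 668, so 167 ramifies.

p ramifies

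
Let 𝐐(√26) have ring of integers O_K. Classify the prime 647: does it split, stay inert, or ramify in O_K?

split

26 mod 4 = 2, hence disc K = 4·26 = 104 and O_K = ℤ[√26].
Since gcd(647, 104) = 1 the prime 647 does not ramify.
Legendre symbol by Euler's criterion: (26/647) ≡ 26^323 ≡ 1 (mod 647), i.e. (26/647) = 1.
Legendre symbol 1 ⇒ 647 is split.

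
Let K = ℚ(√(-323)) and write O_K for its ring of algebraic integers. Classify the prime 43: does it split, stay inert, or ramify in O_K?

d = -323 ≡ 1 (mod 4), so O_K = ℤ[(1+√-323)/2] and disc(K) = d = -323.
disc(K) = -323 is not divisible by 43; 43 is unramified.
Euler's criterion: (-323)^21 mod 43 = 1. Thus (-323|43) = 1.
Legendre symbol 1 ⇒ 43 is split.

43 splits in O_K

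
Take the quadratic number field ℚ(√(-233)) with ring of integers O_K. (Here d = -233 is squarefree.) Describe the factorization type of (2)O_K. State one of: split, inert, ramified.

p ramifies

d = -233 ≡ 3 (mod 4), so O_K = ℤ[√-233] and disc(K) = 4d = -932.
2 divides disc(K) = -932, so 2 ramifies.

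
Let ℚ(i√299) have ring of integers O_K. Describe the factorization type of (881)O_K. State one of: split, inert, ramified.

-299 mod 4 = 1, hence disc K = -299 and O_K = ℤ[(1+√-299)/2].
881 ∤ -299, so 881 is unramified.
(-299/881) = 582^440 mod 881 = 880, giving Legendre symbol -1.
(-299/881) = -1, so 881 is inert.

inert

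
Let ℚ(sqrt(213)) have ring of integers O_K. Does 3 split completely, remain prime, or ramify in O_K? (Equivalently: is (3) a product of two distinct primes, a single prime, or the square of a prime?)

213 mod 4 = 1, hence disc K = 213 and O_K = ℤ[(1+√213)/2].
Ramification test: 3 | 213. The prime 3 ramifies in K.

ramified — (3) = 𝔭²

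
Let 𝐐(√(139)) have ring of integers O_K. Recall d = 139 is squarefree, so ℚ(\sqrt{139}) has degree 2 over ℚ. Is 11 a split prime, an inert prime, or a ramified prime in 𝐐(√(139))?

Since 139 ≢ 1 mod 4, the ring of integers is ℤ[√139] with discriminant 4·139 = 556.
disc(K) = 556 is not divisible by 11; 11 is unramified.
Euler's criterion: 139^5 mod 11 = 10. Thus (139|11) = -1.
(139/11) = -1, so 11 is inert.

11 remains inert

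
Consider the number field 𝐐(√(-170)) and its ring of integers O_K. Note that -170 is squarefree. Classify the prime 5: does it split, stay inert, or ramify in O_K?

ramified

d = -170 ≡ 2 (mod 4), so O_K = ℤ[√-170] and disc(K) = 4d = -680.
Ramification test: 5 | -680. The prime 5 ramifies in K.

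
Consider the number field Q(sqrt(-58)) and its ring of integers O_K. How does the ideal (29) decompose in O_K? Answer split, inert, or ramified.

ramified

Since -58 ≢ 1 mod 4, the ring of integers is ℤ[√-58] with discriminant 4·(-58) = -232.
29 divides disc(K) = -232, so 29 ramifies.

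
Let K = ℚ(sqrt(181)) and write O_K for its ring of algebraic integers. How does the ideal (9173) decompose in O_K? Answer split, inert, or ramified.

d = 181 ≡ 1 (mod 4), so O_K = ℤ[(1+√181)/2] and disc(K) = d = 181.
Since gcd(9173, 181) = 1 the prime 9173 does not ramify.
Legendre symbol by Euler's criterion: (181/9173) ≡ 181^4586 ≡ 9172 (mod 9173), i.e. (181/9173) = -1.
d is a non-residue mod p, hence 9173 remains inert in O_K.

remains prime (inert)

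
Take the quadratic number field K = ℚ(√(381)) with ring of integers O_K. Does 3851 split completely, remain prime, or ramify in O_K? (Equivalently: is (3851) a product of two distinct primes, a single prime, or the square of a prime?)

d = 381 ≡ 1 (mod 4), so O_K = ℤ[(1+√381)/2] and disc(K) = d = 381.
disc(K) = 381 is not divisible by 3851; 3851 is unramified.
(381/3851) = 381^1925 mod 3851 = 3850, giving Legendre symbol -1.
Legendre symbol -1 ⇒ 3851 is inert.

inert — (3851) stays prime in O_K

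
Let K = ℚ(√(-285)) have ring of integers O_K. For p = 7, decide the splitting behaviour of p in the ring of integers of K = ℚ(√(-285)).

splits completely

-285 mod 4 = 3, hence disc K = 4·(-285) = -1140 and O_K = ℤ[√-285].
disc(K) = -1140 is not divisible by 7; 7 is unramified.
Legendre symbol by Euler's criterion: (-285/7) ≡ (-285)^3 ≡ 1 (mod 7), i.e. (-285/7) = 1.
Legendre symbol 1 ⇒ 7 is split.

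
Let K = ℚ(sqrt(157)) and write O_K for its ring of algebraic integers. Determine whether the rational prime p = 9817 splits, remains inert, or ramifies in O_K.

9817 remains inert

d = 157 ≡ 1 (mod 4), so O_K = ℤ[(1+√157)/2] and disc(K) = d = 157.
Since gcd(9817, 157) = 1 the prime 9817 does not ramify.
Compute (157/9817) via Euler: 157^((9817-1)/2) mod 9817 = 9816, so (157/9817) = -1.
(157/9817) = -1, so 9817 is inert.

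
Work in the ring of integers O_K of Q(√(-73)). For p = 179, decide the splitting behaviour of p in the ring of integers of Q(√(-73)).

split

d = -73 ≡ 3 (mod 4), so O_K = ℤ[√-73] and disc(K) = 4d = -292.
disc(K) = -292 is not divisible by 179; 179 is unramified.
Euler's criterion: (-73)^89 mod 179 = 1. Thus (-73|179) = 1.
Legendre symbol 1 ⇒ 179 is split.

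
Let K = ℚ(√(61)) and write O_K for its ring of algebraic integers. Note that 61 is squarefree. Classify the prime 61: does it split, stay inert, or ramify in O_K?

61 is ramified

Since 61 ≡ 1 mod 4, the ring of integers is ℤ[(1+√61)/2] with discriminant 61.
disc(K) = 61 = 61·1, so p = 61 is ramified.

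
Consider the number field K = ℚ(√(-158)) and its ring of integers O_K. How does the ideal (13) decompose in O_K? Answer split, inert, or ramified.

inert

d = -158 ≡ 2 (mod 4), so O_K = ℤ[√-158] and disc(K) = 4d = -632.
Since gcd(13, -632) = 1 the prime 13 does not ramify.
Legendre symbol by Euler's criterion: (-158/13) ≡ (-158)^6 ≡ 12 (mod 13), i.e. (-158/13) = -1.
(-158/13) = -1, so 13 is inert.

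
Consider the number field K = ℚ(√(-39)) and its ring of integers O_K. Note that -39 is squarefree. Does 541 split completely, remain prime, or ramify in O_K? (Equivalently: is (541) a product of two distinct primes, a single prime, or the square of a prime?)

d = -39 ≡ 1 (mod 4), so O_K = ℤ[(1+√-39)/2] and disc(K) = d = -39.
Since gcd(541, -39) = 1 the prime 541 does not ramify.
Compute (-39/541) via Euler: 502^((541-1)/2) mod 541 = 540, so (-39/541) = -1.
Legendre symbol -1 ⇒ 541 is inert.

remains prime (inert)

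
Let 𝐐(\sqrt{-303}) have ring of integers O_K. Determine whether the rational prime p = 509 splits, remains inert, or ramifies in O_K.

p is inert

d = -303 ≡ 1 (mod 4), so O_K = ℤ[(1+√-303)/2] and disc(K) = d = -303.
509 ∤ -303, so 509 is unramified.
Euler's criterion: (-303)^254 mod 509 = 508. Thus (-303|509) = -1.
Legendre symbol -1 ⇒ 509 is inert.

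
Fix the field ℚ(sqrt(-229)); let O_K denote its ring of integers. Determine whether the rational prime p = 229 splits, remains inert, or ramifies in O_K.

229 is ramified

Since -229 ≢ 1 mod 4, the ring of integers is ℤ[√-229] with discriminant 4·(-229) = -916.
disc(K) = -916 = 229·(-4), so p = 229 is ramified.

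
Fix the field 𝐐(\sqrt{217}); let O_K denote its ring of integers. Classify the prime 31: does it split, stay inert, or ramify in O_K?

217 mod 4 = 1, hence disc K = 217 and O_K = ℤ[(1+√217)/2].
disc(K) = 217 = 31·7, so p = 31 is ramified.

ramifies in O_K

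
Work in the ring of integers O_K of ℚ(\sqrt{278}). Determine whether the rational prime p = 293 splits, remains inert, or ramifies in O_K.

splits completely

278 mod 4 = 2, hence disc K = 4·278 = 1112 and O_K = ℤ[√278].
293 ∤ 1112, so 293 is unramified.
Compute (278/293) via Euler: 278^((293-1)/2) mod 293 = 1, so (278/293) = 1.
(278/293) = 1, so 293 splits.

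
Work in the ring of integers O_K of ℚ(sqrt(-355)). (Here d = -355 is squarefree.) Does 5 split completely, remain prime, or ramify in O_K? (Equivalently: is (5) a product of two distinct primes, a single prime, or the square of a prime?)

-355 mod 4 = 1, hence disc K = -355 and O_K = ℤ[(1+√-355)/2].
Ramification test: 5 | -355. The prime 5 ramifies in K.

5 is ramified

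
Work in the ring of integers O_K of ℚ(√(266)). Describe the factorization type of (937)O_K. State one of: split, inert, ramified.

Since 266 ≢ 1 mod 4, the ring of integers is ℤ[√266] with discriminant 4·266 = 1064.
disc(K) = 1064 is not divisible by 937; 937 is unramified.
(266/937) = 266^468 mod 937 = 936, giving Legendre symbol -1.
d is a non-residue mod p, hence 937 remains inert in O_K.

inert — (937) stays prime in O_K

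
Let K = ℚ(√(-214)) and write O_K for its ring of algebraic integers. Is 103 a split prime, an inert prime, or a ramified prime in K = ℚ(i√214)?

d = -214 ≡ 2 (mod 4), so O_K = ℤ[√-214] and disc(K) = 4d = -856.
disc(K) = -856 is not divisible by 103; 103 is unramified.
Euler's criterion: (-214)^51 mod 103 = 102. Thus (-214|103) = -1.
Legendre symbol -1 ⇒ 103 is inert.

remains prime (inert)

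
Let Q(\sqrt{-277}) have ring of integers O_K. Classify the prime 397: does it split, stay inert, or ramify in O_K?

Since -277 ≢ 1 mod 4, the ring of integers is ℤ[√-277] with discriminant 4·(-277) = -1108.
disc(K) = -1108 is not divisible by 397; 397 is unramified.
Compute (-277/397) via Euler: 120^((397-1)/2) mod 397 = 1, so (-277/397) = 1.
Legendre symbol 1 ⇒ 397 is split.

split — (397) = 𝔭₁𝔭₂ with 𝔭₁ ≠ 𝔭₂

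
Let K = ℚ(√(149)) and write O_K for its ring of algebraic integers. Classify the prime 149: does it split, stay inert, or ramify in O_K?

ramified

149 mod 4 = 1, hence disc K = 149 and O_K = ℤ[(1+√149)/2].
149 divides disc(K) = 149, so 149 ramifies.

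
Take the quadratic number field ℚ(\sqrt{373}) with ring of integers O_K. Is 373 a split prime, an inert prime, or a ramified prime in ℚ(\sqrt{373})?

Since 373 ≡ 1 mod 4, the ring of integers is ℤ[(1+√373)/2] with discriminant 373.
disc(K) = 373 = 373·1, so p = 373 is ramified.

373 is ramified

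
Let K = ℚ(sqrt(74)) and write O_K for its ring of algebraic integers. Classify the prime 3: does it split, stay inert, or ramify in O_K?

d = 74 ≡ 2 (mod 4), so O_K = ℤ[√74] and disc(K) = 4d = 296.
Since gcd(3, 296) = 1 the prime 3 does not ramify.
Legendre symbol by Euler's criterion: (74/3) ≡ 74^1 ≡ 2 (mod 3), i.e. (74/3) = -1.
(74/3) = -1, so 3 is inert.

inert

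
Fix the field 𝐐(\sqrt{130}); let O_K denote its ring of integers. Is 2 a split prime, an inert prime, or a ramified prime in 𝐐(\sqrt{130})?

ramified — (2) = 𝔭²

130 mod 4 = 2, hence disc K = 4·130 = 520 and O_K = ℤ[√130].
disc(K) = 520 = 2·260, so p = 2 is ramified.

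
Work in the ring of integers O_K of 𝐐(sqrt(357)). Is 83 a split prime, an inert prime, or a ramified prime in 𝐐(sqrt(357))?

83 splits in O_K

Since 357 ≡ 1 mod 4, the ring of integers is ℤ[(1+√357)/2] with discriminant 357.
83 ∤ 357, so 83 is unramified.
Legendre symbol by Euler's criterion: (357/83) ≡ 357^41 ≡ 1 (mod 83), i.e. (357/83) = 1.
Legendre symbol 1 ⇒ 83 is split.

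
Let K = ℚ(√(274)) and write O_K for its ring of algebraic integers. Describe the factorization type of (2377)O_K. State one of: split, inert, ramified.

d = 274 ≡ 2 (mod 4), so O_K = ℤ[√274] and disc(K) = 4d = 1096.
Since gcd(2377, 1096) = 1 the prime 2377 does not ramify.
(274/2377) = 274^1188 mod 2377 = 2376, giving Legendre symbol -1.
Legendre symbol -1 ⇒ 2377 is inert.

2377 remains inert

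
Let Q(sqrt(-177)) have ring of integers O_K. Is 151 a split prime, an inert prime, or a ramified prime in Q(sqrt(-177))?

split

Since -177 ≢ 1 mod 4, the ring of integers is ℤ[√-177] with discriminant 4·(-177) = -708.
151 ∤ -708, so 151 is unramified.
Euler's criterion: (-177)^75 mod 151 = 1. Thus (-177|151) = 1.
(-177/151) = 1, so 151 splits.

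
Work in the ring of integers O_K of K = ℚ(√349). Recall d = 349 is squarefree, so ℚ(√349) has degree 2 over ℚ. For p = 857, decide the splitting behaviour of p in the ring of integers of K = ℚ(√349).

remains prime (inert)

349 mod 4 = 1, hence disc K = 349 and O_K = ℤ[(1+√349)/2].
disc(K) = 349 is not divisible by 857; 857 is unramified.
Legendre symbol by Euler's criterion: (349/857) ≡ 349^428 ≡ 856 (mod 857), i.e. (349/857) = -1.
(349/857) = -1, so 857 is inert.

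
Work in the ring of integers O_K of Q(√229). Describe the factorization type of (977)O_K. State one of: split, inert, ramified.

p splits

d = 229 ≡ 1 (mod 4), so O_K = ℤ[(1+√229)/2] and disc(K) = d = 229.
Since gcd(977, 229) = 1 the prime 977 does not ramify.
Legendre symbol by Euler's criterion: (229/977) ≡ 229^488 ≡ 1 (mod 977), i.e. (229/977) = 1.
d is a quadratic residue mod p, hence 977 splits in O_K.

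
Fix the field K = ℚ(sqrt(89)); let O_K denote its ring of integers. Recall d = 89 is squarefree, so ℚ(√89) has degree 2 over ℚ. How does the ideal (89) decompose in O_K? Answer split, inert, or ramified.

ramified — (89) = 𝔭²

89 mod 4 = 1, hence disc K = 89 and O_K = ℤ[(1+√89)/2].
Ramification test: 89 | 89. The prime 89 ramifies in K.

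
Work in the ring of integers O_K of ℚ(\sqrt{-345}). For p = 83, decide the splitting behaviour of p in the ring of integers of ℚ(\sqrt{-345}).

d = -345 ≡ 3 (mod 4), so O_K = ℤ[√-345] and disc(K) = 4d = -1380.
83 ∤ -1380, so 83 is unramified.
Legendre symbol by Euler's criterion: (-345/83) ≡ (-345)^41 ≡ 1 (mod 83), i.e. (-345/83) = 1.
Legendre symbol 1 ⇒ 83 is split.

83 splits in O_K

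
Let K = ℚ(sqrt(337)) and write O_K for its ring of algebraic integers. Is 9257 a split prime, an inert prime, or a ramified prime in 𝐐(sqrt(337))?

p splits

337 mod 4 = 1, hence disc K = 337 and O_K = ℤ[(1+√337)/2].
disc(K) = 337 is not divisible by 9257; 9257 is unramified.
(337/9257) = 337^4628 mod 9257 = 1, giving Legendre symbol 1.
Legendre symbol 1 ⇒ 9257 is split.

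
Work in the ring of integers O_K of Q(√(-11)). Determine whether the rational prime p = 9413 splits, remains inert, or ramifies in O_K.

remains prime (inert)

d = -11 ≡ 1 (mod 4), so O_K = ℤ[(1+√-11)/2] and disc(K) = d = -11.
9413 ∤ -11, so 9413 is unramified.
Compute (-11/9413) via Euler: 9402^((9413-1)/2) mod 9413 = 9412, so (-11/9413) = -1.
d is a non-residue mod p, hence 9413 remains inert in O_K.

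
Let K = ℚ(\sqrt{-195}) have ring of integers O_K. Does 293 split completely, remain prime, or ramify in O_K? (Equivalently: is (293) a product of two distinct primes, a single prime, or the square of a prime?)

-195 mod 4 = 1, hence disc K = -195 and O_K = ℤ[(1+√-195)/2].
293 ∤ -195, so 293 is unramified.
(-195/293) = 98^146 mod 293 = 292, giving Legendre symbol -1.
(-195/293) = -1, so 293 is inert.

inert — (293) stays prime in O_K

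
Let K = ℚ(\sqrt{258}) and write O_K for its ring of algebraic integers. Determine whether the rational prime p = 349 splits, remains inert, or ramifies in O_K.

Since 258 ≢ 1 mod 4, the ring of integers is ℤ[√258] with discriminant 4·258 = 1032.
349 ∤ 1032, so 349 is unramified.
(258/349) = 258^174 mod 349 = 1, giving Legendre symbol 1.
Legendre symbol 1 ⇒ 349 is split.

splits completely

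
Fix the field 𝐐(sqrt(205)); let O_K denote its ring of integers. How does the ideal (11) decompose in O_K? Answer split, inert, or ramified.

Since 205 ≡ 1 mod 4, the ring of integers is ℤ[(1+√205)/2] with discriminant 205.
11 ∤ 205, so 11 is unramified.
Legendre symbol by Euler's criterion: (205/11) ≡ 205^5 ≡ 10 (mod 11), i.e. (205/11) = -1.
Legendre symbol -1 ⇒ 11 is inert.

remains prime (inert)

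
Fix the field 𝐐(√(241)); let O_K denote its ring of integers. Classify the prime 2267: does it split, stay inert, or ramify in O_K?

2267 splits in O_K

d = 241 ≡ 1 (mod 4), so O_K = ℤ[(1+√241)/2] and disc(K) = d = 241.
2267 ∤ 241, so 2267 is unramified.
Legendre symbol by Euler's criterion: (241/2267) ≡ 241^1133 ≡ 1 (mod 2267), i.e. (241/2267) = 1.
d is a quadratic residue mod p, hence 2267 splits in O_K.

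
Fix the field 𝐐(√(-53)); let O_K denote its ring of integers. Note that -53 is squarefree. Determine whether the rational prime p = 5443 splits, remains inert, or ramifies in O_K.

inert

d = -53 ≡ 3 (mod 4), so O_K = ℤ[√-53] and disc(K) = 4d = -212.
Since gcd(5443, -212) = 1 the prime 5443 does not ramify.
Compute (-53/5443) via Euler: 5390^((5443-1)/2) mod 5443 = 5442, so (-53/5443) = -1.
d is a non-residue mod p, hence 5443 remains inert in O_K.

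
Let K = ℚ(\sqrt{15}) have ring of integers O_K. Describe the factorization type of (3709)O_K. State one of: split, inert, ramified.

splits completely

Since 15 ≢ 1 mod 4, the ring of integers is ℤ[√15] with discriminant 4·15 = 60.
disc(K) = 60 is not divisible by 3709; 3709 is unramified.
Euler's criterion: 15^1854 mod 3709 = 1. Thus (15|3709) = 1.
d is a quadratic residue mod p, hence 3709 splits in O_K.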